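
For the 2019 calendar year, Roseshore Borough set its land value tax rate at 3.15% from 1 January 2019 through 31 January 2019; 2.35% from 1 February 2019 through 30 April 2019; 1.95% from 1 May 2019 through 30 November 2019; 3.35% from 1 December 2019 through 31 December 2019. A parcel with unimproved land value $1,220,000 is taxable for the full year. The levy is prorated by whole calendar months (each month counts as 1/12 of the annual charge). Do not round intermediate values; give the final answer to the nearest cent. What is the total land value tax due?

$27,653.33

1 January – 31 January 2019: 1 month at 3.15% → $1,220,000 × 3.15% × 1/12 = $3,202.5000
1 February – 30 April 2019: 3 months at 2.35% → $1,220,000 × 2.35% × 3/12 = $7,167.5000
1 May – 30 November 2019: 7 months at 1.95% → $1,220,000 × 1.95% × 7/12 = $13,877.5000
1 December – 31 December 2019: 1 month at 3.35% → $1,220,000 × 3.35% × 1/12 = $3,405.8333
Total = $27,653.3333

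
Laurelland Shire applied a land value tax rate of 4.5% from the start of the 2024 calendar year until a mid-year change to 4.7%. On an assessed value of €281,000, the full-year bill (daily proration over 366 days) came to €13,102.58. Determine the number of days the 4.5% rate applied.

68 days

Let d = days at the first rate; then 366 − d days at the second rate.
€281,000 × [4.5%·d + 4.7%·(366−d)] / 366 = €13,102.58
Solving gives d = 68, so the new rate took effect on 9 Mar 2024.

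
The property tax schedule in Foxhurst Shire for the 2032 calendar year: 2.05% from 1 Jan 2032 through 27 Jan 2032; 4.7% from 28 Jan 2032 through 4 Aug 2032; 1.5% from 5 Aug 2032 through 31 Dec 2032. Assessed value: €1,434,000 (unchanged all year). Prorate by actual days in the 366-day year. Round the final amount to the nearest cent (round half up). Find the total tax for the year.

1 Jan – 27 Jan 2032: 27 days at 2.05% → €1,434,000 × 2.05% × 27/366 = €2,168.6311
28 Jan – 4 Aug 2032: 190 days at 4.7% → €1,434,000 × 4.7% × 190/366 = €34,988.0328
5 Aug – 31 Dec 2032: 149 days at 1.5% → €1,434,000 × 1.5% × 149/366 = €8,756.8033
Total = €45,913.4672

€45,913.47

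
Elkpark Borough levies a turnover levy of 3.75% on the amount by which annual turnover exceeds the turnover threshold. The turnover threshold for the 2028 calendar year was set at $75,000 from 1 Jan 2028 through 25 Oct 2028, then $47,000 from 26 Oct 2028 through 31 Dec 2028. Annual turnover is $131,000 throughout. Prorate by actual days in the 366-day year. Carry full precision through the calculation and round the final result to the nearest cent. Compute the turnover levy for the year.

1 Jan – 25 Oct 2028: 299 days, exemption $75,000 → ($131,000 − $75,000) × 3.75% × 299/366 = $1,715.5738
26 Oct – 31 Dec 2028: 67 days, exemption $47,000 → ($131,000 − $47,000) × 3.75% × 67/366 = $576.6393
Total = $2,292.2131

$2,292.21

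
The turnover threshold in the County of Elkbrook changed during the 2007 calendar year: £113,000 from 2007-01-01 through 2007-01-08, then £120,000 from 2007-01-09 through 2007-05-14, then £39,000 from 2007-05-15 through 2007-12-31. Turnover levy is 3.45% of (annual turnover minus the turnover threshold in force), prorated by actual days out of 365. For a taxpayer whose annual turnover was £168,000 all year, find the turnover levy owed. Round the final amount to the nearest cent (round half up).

£3,429.87

2007-01-01 to 2007-01-08: 8 days, exemption £113,000 → (£168,000 − £113,000) × 3.45% × 8/365 = £41.5890
2007-01-09 to 2007-05-14: 126 days, exemption £120,000 → (£168,000 − £120,000) × 3.45% × 126/365 = £571.6603
2007-05-15 to 2007-12-31: 231 days, exemption £39,000 → (£168,000 − £39,000) × 3.45% × 231/365 = £2,816.6178
Total = £3,429.8671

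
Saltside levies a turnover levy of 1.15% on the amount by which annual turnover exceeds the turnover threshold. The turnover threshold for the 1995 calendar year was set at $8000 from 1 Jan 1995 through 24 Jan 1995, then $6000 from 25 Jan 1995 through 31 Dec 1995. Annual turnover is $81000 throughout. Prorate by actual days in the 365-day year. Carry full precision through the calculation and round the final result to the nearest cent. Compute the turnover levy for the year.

$860.99

1 Jan – 24 Jan 1995: 24 days, exemption $8000 → ($81000 − $8000) × 1.15% × 24/365 = $55.2000
25 Jan – 31 Dec 1995: 341 days, exemption $6000 → ($81000 − $6000) × 1.15% × 341/365 = $805.7877
Total = $860.9877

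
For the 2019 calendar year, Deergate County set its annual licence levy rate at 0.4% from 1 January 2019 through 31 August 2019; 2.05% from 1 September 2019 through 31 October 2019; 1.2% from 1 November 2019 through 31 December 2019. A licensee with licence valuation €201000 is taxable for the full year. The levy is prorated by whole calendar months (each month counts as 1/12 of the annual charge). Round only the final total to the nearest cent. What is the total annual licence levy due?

€1624.75

1 January – 31 August 2019: 8 months at 0.4% → €201000 × 0.4% × 8/12 = €536.0000
1 September – 31 October 2019: 2 months at 2.05% → €201000 × 2.05% × 2/12 = €686.7500
1 November – 31 December 2019: 2 months at 1.2% → €201000 × 1.2% × 2/12 = €402.0000
Total = €1624.7500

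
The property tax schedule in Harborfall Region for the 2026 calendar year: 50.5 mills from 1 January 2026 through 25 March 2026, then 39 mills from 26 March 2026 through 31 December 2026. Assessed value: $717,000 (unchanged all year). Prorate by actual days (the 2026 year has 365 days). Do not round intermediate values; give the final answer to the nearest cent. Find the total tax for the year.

$29,860.59

1 January – 25 March 2026: 84 days at 50.5 mills → $717,000 × 5.05% × 84/365 = $8,332.9151
26 March – 31 December 2026: 281 days at 39 mills → $717,000 × 3.9% × 281/365 = $21,527.6795
Total = $29,860.5945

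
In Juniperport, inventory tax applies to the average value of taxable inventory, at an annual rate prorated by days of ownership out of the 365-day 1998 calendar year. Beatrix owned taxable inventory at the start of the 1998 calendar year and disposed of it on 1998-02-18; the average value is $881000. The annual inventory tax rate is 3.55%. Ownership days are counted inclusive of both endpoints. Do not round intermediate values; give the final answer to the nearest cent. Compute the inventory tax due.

$4198.63

Days held (1998-01-01 to 1998-02-18): 49 out of 365
Tax = $881000 × 3.55% × 49/365 = $4198.6288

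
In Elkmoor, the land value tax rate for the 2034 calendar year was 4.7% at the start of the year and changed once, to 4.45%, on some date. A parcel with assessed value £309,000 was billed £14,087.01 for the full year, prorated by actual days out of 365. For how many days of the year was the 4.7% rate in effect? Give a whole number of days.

159 days

Let d = days at the first rate; then 365 − d days at the second rate.
£309,000 × [4.7%·d + 4.45%·(365−d)] / 365 = £14,087.01
Solving gives d = 159, so the new rate took effect on June 9, 2034.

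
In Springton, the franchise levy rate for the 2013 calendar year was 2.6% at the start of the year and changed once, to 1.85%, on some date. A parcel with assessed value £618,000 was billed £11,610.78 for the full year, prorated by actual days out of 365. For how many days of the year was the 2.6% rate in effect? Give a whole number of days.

14 days

Let d = days at the first rate; then 365 − d days at the second rate.
£618,000 × [2.6%·d + 1.85%·(365−d)] / 365 = £11,610.78
Solving gives d = 14, so the new rate took effect on 15 January 2013.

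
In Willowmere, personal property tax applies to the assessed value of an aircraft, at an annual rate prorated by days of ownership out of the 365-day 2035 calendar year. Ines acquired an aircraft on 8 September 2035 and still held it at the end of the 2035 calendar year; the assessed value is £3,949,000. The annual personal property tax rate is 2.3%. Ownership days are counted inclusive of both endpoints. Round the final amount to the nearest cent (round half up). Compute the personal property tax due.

£28,616.73

Days held (8 September – 31 December 2035): 115 out of 365
Tax = £3,949,000 × 2.3% × 115/365 = £28,616.7260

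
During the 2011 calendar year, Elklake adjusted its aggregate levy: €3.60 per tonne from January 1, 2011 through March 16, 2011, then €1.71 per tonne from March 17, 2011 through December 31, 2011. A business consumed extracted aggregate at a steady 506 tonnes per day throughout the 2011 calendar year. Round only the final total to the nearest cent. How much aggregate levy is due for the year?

€387,545.40

January 1 – March 16, 2011: 75 days × 506 tonnes/day = 37,950 tonnes at €3.60/tonne → €136,620.00
March 17 – December 31, 2011: 290 days × 506 tonnes/day = 146,740 tonnes at €1.71/tonne → €250,925.40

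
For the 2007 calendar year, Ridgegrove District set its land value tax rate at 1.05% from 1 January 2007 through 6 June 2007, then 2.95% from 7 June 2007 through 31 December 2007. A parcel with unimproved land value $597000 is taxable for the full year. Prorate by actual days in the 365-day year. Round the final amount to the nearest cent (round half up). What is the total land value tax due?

$12732.46

1 January – 6 June 2007: 157 days at 1.05% → $597000 × 1.05% × 157/365 = $2696.3137
7 June – 31 December 2007: 208 days at 2.95% → $597000 × 2.95% × 208/365 = $10036.1425
Total = $12732.4562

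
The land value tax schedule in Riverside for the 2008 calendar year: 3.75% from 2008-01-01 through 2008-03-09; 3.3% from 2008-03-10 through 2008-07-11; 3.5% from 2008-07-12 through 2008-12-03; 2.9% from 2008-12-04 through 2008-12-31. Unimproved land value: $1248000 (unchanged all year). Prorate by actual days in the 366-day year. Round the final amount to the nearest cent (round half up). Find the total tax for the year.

2008-01-01 to 2008-03-09: 69 days at 3.75% → $1248000 × 3.75% × 69/366 = $8822.9508
2008-03-10 to 2008-07-11: 124 days at 3.3% → $1248000 × 3.3% × 124/366 = $13953.0492
2008-07-12 to 2008-12-03: 145 days at 3.5% → $1248000 × 3.5% × 145/366 = $17304.9180
2008-12-04 to 2008-12-31: 28 days at 2.9% → $1248000 × 2.9% × 28/366 = $2768.7869
Total = $42849.7049

$42849.70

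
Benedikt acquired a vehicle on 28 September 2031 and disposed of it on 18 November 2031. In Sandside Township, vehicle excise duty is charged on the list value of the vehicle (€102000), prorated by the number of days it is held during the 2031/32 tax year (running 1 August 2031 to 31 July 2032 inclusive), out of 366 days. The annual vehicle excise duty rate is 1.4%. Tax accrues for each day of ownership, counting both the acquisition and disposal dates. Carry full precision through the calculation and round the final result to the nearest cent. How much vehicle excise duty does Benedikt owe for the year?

Days held (28 September – 18 November 2031): 52 out of 366
Tax = €102000 × 1.4% × 52/366 = €202.8852

€202.89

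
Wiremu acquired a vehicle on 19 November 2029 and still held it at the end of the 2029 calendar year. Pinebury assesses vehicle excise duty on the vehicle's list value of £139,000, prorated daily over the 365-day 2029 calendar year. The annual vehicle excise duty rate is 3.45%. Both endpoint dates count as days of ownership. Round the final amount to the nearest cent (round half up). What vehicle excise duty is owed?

£564.95

Days held (19 November – 31 December 2029): 43 out of 365
Tax = £139,000 × 3.45% × 43/365 = £564.9493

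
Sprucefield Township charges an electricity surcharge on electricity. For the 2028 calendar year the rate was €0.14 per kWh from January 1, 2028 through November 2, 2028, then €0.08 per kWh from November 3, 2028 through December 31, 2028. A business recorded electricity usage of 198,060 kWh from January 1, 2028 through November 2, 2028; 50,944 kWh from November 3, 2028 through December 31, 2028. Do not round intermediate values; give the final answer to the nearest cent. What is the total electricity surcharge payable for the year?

€31,803.92

January 1 – November 2, 2028: 198,060 kWh at €0.14/kWh → €27,728.40
November 3 – December 31, 2028: 50,944 kWh at €0.08/kWh → €4,075.52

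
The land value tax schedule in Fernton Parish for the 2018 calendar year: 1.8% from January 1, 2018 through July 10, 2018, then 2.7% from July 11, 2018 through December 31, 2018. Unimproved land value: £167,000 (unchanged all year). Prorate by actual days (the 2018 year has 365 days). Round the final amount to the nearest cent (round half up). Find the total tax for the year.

£3,722.50

January 1 – July 10, 2018: 191 days at 1.8% → £167,000 × 1.8% × 191/365 = £1,573.0027
July 11 – December 31, 2018: 174 days at 2.7% → £167,000 × 2.7% × 174/365 = £2,149.4959
Total = £3,722.4986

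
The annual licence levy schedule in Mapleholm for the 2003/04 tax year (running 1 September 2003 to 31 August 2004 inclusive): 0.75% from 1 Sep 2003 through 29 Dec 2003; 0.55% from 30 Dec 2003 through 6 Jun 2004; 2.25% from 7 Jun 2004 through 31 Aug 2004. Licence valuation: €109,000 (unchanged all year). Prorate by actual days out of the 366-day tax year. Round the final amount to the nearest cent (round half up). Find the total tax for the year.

€1,106.38

1 Sep – 29 Dec 2003: 120 days at 0.75% → €109,000 × 0.75% × 120/366 = €268.0328
30 Dec 2003 – 6 Jun 2004: 160 days at 0.55% → €109,000 × 0.55% × 160/366 = €262.0765
7 Jun – 31 Aug 2004: 86 days at 2.25% → €109,000 × 2.25% × 86/366 = €576.2705
Total = €1,106.3798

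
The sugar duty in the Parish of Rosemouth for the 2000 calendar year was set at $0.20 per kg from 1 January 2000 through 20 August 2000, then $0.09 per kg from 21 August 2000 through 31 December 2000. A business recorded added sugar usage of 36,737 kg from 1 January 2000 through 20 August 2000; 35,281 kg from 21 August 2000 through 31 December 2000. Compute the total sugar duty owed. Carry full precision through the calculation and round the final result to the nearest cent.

$10,522.69

1 January – 20 August 2000: 36,737 kg at $0.20/kg → $7,347.40
21 August – 31 December 2000: 35,281 kg at $0.09/kg → $3,175.29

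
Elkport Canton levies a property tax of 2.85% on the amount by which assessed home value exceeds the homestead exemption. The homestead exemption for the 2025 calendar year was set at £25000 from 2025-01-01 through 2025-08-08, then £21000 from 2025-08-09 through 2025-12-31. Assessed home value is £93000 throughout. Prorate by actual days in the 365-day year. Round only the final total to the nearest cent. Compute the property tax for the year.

2025-01-01 to 2025-08-08: 220 days, exemption £25000 → (£93000 − £25000) × 2.85% × 220/365 = £1168.1096
2025-08-09 to 2025-12-31: 145 days, exemption £21000 → (£93000 − £21000) × 2.85% × 145/365 = £815.1781
Total = £1983.2877

£1983.29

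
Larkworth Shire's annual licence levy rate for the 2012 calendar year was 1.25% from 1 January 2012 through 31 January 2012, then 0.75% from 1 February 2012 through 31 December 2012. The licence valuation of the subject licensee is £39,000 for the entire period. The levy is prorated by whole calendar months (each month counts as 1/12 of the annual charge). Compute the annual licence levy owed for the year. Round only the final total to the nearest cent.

1 January – 31 January 2012: 1 month at 1.25% → £39,000 × 1.25% × 1/12 = £40.6250
1 February – 31 December 2012: 11 months at 0.75% → £39,000 × 0.75% × 11/12 = £268.1250
Total = £308.7500

£308.75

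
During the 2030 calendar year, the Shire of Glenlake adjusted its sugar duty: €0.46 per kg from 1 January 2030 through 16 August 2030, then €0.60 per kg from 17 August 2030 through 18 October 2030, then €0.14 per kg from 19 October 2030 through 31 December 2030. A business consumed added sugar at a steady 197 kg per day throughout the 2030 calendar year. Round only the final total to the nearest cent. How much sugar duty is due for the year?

1 January – 16 August 2030: 228 days × 197 kg/day = 44,916 kg at €0.46/kg → €20661.36
17 August – 18 October 2030: 63 days × 197 kg/day = 12,411 kg at €0.60/kg → €7446.60
19 October – 31 December 2030: 74 days × 197 kg/day = 14,578 kg at €0.14/kg → €2040.92

€30148.88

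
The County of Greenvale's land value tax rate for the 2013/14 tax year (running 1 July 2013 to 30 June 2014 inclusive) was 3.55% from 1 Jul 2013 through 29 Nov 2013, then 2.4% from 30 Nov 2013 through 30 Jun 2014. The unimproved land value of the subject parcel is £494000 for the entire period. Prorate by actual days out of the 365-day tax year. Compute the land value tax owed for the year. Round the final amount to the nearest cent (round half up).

1 Jul – 29 Nov 2013: 152 days at 3.55% → £494000 × 3.55% × 152/365 = £7303.0795
30 Nov 2013 – 30 Jun 2014: 213 days at 2.4% → £494000 × 2.4% × 213/365 = £6918.7068
Total = £14221.7863

£14221.79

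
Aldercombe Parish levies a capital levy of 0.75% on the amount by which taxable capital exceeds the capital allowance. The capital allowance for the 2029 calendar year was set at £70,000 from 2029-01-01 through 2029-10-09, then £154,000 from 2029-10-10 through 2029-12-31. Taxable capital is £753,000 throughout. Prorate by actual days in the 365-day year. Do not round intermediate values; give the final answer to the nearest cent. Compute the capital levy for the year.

2029-01-01 to 2029-10-09: 282 days, exemption £70,000 → (£753,000 − £70,000) × 0.75% × 282/365 = £3,957.6575
2029-10-10 to 2029-12-31: 83 days, exemption £154,000 → (£753,000 − £154,000) × 0.75% × 83/365 = £1,021.5822
Total = £4,979.2397

£4,979.24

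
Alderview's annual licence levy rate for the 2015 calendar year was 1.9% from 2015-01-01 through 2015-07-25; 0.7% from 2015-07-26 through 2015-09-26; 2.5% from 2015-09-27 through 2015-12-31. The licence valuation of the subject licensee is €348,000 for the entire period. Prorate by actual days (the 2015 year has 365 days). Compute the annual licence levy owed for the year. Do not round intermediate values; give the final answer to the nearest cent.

€6,440.38

2015-01-01 to 2015-07-25: 206 days at 1.9% → €348,000 × 1.9% × 206/365 = €3,731.7041
2015-07-26 to 2015-09-26: 63 days at 0.7% → €348,000 × 0.7% × 63/365 = €420.4603
2015-09-27 to 2015-12-31: 96 days at 2.5% → €348,000 × 2.5% × 96/365 = €2,288.2192
Total = €6,440.3836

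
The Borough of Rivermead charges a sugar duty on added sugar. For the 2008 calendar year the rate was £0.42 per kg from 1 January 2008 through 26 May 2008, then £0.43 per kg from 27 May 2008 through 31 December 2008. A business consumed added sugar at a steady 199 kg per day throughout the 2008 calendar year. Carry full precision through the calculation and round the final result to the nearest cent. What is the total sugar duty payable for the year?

1 January – 26 May 2008: 147 days × 199 kg/day = 29,253 kg at £0.42/kg → £12286.26
27 May – 31 December 2008: 219 days × 199 kg/day = 43,581 kg at £0.43/kg → £18739.83

£31026.09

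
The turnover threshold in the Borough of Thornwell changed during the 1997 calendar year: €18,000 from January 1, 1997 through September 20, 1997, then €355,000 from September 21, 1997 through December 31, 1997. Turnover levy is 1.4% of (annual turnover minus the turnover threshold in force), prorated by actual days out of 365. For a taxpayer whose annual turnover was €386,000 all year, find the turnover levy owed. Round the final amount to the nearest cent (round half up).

€3,833.55

January 1 – September 20, 1997: 263 days, exemption €18,000 → (€386,000 − €18,000) × 1.4% × 263/365 = €3,712.2630
September 21 – December 31, 1997: 102 days, exemption €355,000 → (€386,000 − €355,000) × 1.4% × 102/365 = €121.2822
Total = €3,833.5452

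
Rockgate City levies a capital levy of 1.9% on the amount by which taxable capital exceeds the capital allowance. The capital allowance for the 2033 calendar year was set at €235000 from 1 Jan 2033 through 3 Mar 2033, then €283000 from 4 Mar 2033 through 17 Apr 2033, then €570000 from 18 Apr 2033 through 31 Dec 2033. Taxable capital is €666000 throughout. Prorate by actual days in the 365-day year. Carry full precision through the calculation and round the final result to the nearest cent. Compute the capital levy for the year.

€3577.47

1 Jan – 3 Mar 2033: 62 days, exemption €235000 → (€666000 − €235000) × 1.9% × 62/365 = €1391.0082
4 Mar – 17 Apr 2033: 45 days, exemption €283000 → (€666000 − €283000) × 1.9% × 45/365 = €897.1644
18 Apr – 31 Dec 2033: 258 days, exemption €570000 → (€666000 − €570000) × 1.9% × 258/365 = €1289.2932
Total = €3577.4658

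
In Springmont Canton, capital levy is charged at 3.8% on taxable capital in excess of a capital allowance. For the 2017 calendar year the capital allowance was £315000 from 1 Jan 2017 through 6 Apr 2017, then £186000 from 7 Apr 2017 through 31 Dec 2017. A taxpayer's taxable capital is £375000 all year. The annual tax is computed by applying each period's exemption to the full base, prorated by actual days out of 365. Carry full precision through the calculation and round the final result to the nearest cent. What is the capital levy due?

1 Jan – 6 Apr 2017: 96 days, exemption £315000 → (£375000 − £315000) × 3.8% × 96/365 = £599.6712
7 Apr – 31 Dec 2017: 269 days, exemption £186000 → (£375000 − £186000) × 3.8% × 269/365 = £5293.0356
Total = £5892.7068

£5892.71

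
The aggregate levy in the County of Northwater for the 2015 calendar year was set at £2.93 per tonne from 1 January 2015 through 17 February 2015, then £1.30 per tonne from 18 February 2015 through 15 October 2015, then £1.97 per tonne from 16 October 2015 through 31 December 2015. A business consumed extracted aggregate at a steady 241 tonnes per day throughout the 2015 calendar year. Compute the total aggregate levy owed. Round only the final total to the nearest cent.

1 January – 17 February 2015: 48 days × 241 tonnes/day = 11,568 tonnes at £2.93/tonne → £33,894.24
18 February – 15 October 2015: 240 days × 241 tonnes/day = 57,840 tonnes at £1.30/tonne → £75,192.00
16 October – 31 December 2015: 77 days × 241 tonnes/day = 18,557 tonnes at £1.97/tonne → £36,557.29

£145,643.53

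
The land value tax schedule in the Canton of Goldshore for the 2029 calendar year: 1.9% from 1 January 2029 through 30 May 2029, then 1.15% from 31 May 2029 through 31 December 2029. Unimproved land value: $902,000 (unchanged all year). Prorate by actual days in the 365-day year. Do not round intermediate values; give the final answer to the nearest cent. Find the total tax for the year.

1 January – 30 May 2029: 150 days at 1.9% → $902,000 × 1.9% × 150/365 = $7,043.0137
31 May – 31 December 2029: 215 days at 1.15% → $902,000 × 1.15% × 215/365 = $6,110.1233
Total = $13,153.1370

$13,153.14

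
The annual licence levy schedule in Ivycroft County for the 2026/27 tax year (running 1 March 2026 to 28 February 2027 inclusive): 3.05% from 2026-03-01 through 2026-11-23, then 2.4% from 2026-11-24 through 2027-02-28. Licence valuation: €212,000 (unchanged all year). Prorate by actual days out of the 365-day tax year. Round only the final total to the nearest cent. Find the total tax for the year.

€6,099.79

2026-03-01 to 2026-11-23: 268 days at 3.05% → €212,000 × 3.05% × 268/365 = €4,747.6384
2026-11-24 to 2027-02-28: 97 days at 2.4% → €212,000 × 2.4% × 97/365 = €1,352.1534
Total = €6,099.7918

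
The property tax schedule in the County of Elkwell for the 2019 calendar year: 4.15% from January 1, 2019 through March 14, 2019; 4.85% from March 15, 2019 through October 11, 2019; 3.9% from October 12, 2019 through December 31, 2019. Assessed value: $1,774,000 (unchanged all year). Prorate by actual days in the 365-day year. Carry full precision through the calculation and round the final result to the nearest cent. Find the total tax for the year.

$79,815.42

January 1 – March 14, 2019: 73 days at 4.15% → $1,774,000 × 4.15% × 73/365 = $14,724.2000
March 15 – October 11, 2019: 211 days at 4.85% → $1,774,000 × 4.85% × 211/365 = $49,737.6137
October 12 – December 31, 2019: 81 days at 3.9% → $1,774,000 × 3.9% × 81/365 = $15,353.6055
Total = $79,815.4192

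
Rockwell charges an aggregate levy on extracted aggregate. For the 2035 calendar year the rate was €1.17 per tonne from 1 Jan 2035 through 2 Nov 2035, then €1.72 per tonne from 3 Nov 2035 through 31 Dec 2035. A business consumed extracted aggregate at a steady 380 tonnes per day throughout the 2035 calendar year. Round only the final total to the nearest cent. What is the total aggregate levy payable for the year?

1 Jan – 2 Nov 2035: 306 days × 380 tonnes/day = 116,280 tonnes at €1.17/tonne → €136,047.60
3 Nov – 31 Dec 2035: 59 days × 380 tonnes/day = 22,420 tonnes at €1.72/tonne → €38,562.40

€174,610.00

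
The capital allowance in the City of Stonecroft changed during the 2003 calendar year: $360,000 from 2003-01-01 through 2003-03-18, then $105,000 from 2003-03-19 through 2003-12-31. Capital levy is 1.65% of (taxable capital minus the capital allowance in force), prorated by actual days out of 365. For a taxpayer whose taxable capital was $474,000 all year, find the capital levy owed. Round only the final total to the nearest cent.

2003-01-01 to 2003-03-18: 77 days, exemption $360,000 → ($474,000 − $360,000) × 1.65% × 77/365 = $396.8137
2003-03-19 to 2003-12-31: 288 days, exemption $105,000 → ($474,000 − $105,000) × 1.65% × 288/365 = $4,804.0767
Total = $5,200.8904

$5,200.89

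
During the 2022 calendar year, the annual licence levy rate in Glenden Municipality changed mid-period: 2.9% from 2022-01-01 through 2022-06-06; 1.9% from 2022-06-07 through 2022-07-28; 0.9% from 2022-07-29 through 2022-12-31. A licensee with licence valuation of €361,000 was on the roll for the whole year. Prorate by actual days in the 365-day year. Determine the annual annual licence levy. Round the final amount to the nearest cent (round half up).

2022-01-01 to 2022-06-06: 157 days at 2.9% → €361,000 × 2.9% × 157/365 = €4,503.1041
2022-06-07 to 2022-07-28: 52 days at 1.9% → €361,000 × 1.9% × 52/365 = €977.1726
2022-07-29 to 2022-12-31: 156 days at 0.9% → €361,000 × 0.9% × 156/365 = €1,388.6137
Total = €6,868.8904

€6,868.89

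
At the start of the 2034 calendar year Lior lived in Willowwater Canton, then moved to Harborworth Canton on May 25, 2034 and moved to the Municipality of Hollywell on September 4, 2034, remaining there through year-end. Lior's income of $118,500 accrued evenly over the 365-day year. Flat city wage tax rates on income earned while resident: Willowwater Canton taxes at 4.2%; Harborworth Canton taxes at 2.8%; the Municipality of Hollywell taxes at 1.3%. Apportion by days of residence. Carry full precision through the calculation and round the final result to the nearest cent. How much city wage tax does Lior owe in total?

$3,393.00

Willowwater Canton, January 1 – May 24, 2034: 144 days → $118,500 × 4.2% × 144/365 = $1,963.5288
Harborworth Canton, May 25 – September 3, 2034: 102 days → $118,500 × 2.8% × 102/365 = $927.2219
The Municipality of Hollywell, September 4 – December 31, 2034: 119 days → $118,500 × 1.3% × 119/365 = $502.2452
Total = $3,392.9959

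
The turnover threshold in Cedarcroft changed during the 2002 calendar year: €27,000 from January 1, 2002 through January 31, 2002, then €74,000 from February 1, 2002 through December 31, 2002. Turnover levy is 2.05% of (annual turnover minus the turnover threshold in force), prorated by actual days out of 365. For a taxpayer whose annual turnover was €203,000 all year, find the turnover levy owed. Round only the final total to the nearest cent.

January 1 – January 31, 2002: 31 days, exemption €27,000 → (€203,000 − €27,000) × 2.05% × 31/365 = €306.4329
February 1 – December 31, 2002: 334 days, exemption €74,000 → (€203,000 − €74,000) × 2.05% × 334/365 = €2,419.8986
Total = €2,726.3315

€2,726.33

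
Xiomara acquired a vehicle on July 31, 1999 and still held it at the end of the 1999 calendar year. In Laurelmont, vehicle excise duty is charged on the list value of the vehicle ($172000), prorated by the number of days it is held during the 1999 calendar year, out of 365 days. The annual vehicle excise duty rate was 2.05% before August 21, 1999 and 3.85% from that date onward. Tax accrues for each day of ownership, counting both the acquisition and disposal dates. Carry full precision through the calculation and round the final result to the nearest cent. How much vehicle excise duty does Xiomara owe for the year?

$2615.81

July 31 – August 20, 1999: 21 days at 2.05% → $172000 × 2.05% × 21/365 = $202.8658
August 21 – December 31, 1999: 133 days at 3.85% → $172000 × 3.85% × 133/365 = $2412.9479
Total = $2615.8137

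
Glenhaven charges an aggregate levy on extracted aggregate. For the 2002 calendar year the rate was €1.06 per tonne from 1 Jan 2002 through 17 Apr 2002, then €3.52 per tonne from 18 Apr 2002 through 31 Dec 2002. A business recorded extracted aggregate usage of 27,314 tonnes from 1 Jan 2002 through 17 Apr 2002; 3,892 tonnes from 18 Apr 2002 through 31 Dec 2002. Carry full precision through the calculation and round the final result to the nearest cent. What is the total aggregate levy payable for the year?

€42,652.68

1 Jan – 17 Apr 2002: 27,314 tonnes at €1.06/tonne → €28,952.84
18 Apr – 31 Dec 2002: 3,892 tonnes at €3.52/tonne → €13,699.84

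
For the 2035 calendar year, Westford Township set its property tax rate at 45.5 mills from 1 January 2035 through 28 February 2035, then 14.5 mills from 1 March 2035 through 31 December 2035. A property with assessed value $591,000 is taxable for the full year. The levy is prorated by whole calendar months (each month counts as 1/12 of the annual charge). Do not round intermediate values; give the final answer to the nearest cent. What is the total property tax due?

1 January – 28 February 2035: 2 months at 45.5 mills → $591,000 × 4.55% × 2/12 = $4,481.7500
1 March – 31 December 2035: 10 months at 14.5 mills → $591,000 × 1.45% × 10/12 = $7,141.2500
Total = $11,623.0000

$11,623.00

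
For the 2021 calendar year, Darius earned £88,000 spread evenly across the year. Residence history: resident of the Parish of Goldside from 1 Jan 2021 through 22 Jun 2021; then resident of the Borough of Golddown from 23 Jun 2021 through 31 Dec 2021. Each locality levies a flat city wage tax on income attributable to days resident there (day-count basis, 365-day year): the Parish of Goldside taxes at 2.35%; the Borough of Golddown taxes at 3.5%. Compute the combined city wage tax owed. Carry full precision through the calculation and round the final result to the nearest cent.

£2,600.34

The Parish of Goldside, 1 Jan – 22 Jun 2021: 173 days → £88,000 × 2.35% × 173/365 = £980.1753
The Borough of Golddown, 23 Jun – 31 Dec 2021: 192 days → £88,000 × 3.5% × 192/365 = £1,620.1644
Total = £2,600.3397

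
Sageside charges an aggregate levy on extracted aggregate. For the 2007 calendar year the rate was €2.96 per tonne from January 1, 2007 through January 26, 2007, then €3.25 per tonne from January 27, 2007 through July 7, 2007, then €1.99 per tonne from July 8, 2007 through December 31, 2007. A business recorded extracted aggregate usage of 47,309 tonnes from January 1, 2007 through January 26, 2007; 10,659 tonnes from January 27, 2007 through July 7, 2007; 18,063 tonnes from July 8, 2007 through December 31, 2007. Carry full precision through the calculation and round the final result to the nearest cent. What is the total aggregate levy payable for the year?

€210,621.76

January 1 – January 26, 2007: 47,309 tonnes at €2.96/tonne → €140,034.64
January 27 – July 7, 2007: 10,659 tonnes at €3.25/tonne → €34,641.75
July 8 – December 31, 2007: 18,063 tonnes at €1.99/tonne → €35,945.37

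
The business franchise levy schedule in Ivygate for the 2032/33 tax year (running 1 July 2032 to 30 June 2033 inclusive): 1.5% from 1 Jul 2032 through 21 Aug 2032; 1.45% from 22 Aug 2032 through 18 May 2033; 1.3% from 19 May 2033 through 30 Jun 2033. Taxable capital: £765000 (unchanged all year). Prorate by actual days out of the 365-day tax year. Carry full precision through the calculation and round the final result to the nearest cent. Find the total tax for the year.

£11011.81

1 Jul – 21 Aug 2032: 52 days at 1.5% → £765000 × 1.5% × 52/365 = £1634.7945
22 Aug 2032 – 18 May 2033: 270 days at 1.45% → £765000 × 1.45% × 270/365 = £8205.4110
19 May – 30 Jun 2033: 43 days at 1.3% → £765000 × 1.3% × 43/365 = £1171.6027
Total = £11011.8082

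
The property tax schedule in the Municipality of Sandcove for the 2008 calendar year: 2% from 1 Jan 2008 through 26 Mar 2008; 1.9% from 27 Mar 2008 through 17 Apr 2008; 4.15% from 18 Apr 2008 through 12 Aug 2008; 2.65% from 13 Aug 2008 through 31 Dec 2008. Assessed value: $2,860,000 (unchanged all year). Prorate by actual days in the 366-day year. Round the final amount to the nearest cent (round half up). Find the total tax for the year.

1 Jan – 26 Mar 2008: 86 days at 2% → $2,860,000 × 2% × 86/366 = $13,440.4372
27 Mar – 17 Apr 2008: 22 days at 1.9% → $2,860,000 × 1.9% × 22/366 = $3,266.3388
18 Apr – 12 Aug 2008: 117 days at 4.15% → $2,860,000 × 4.15% × 117/366 = $37,941.8852
13 Aug – 31 Dec 2008: 141 days at 2.65% → $2,860,000 × 2.65% × 141/366 = $29,197.7869
Total = $83,846.4481

$83,846.45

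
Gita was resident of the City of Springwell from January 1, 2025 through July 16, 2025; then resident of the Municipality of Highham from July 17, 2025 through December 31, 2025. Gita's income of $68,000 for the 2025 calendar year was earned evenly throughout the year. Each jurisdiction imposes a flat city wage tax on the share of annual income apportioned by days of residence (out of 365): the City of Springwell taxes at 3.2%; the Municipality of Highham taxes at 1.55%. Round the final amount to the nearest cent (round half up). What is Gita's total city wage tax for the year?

$1,659.57

The City of Springwell, January 1 – July 16, 2025: 197 days → $68,000 × 3.2% × 197/365 = $1,174.4438
The Municipality of Highham, July 17 – December 31, 2025: 168 days → $68,000 × 1.55% × 168/365 = $485.1288
Total = $1,659.5726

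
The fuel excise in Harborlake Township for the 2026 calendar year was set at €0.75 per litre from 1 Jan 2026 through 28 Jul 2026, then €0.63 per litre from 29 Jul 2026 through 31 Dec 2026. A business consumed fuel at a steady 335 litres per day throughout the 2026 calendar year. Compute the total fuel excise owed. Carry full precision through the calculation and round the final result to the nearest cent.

1 Jan – 28 Jul 2026: 209 days × 335 litres/day = 70,015 litres at €0.75/litre → €52511.25
29 Jul – 31 Dec 2026: 156 days × 335 litres/day = 52,260 litres at €0.63/litre → €32923.80

€85435.05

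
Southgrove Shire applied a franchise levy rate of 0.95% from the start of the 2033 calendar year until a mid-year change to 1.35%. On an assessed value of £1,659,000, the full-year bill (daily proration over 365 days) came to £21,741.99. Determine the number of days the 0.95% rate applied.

36 days

Let d = days at the first rate; then 365 − d days at the second rate.
£1,659,000 × [0.95%·d + 1.35%·(365−d)] / 365 = £21,741.99
Solving gives d = 36, so the new rate took effect on 6 Feb 2033.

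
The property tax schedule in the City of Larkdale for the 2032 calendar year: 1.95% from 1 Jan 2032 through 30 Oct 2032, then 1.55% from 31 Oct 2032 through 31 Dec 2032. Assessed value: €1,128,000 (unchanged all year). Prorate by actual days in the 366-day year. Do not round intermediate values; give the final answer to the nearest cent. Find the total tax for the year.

1 Jan – 30 Oct 2032: 304 days at 1.95% → €1,128,000 × 1.95% × 304/366 = €18,269.9016
31 Oct – 31 Dec 2032: 62 days at 1.55% → €1,128,000 × 1.55% × 62/366 = €2,961.7705
Total = €21,231.6721

€21,231.67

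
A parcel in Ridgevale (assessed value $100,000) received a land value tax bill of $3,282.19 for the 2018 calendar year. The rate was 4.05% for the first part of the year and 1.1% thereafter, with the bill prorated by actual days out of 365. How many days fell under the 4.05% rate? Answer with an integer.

Let d = days at the first rate; then 365 − d days at the second rate.
$100,000 × [4.05%·d + 1.1%·(365−d)] / 365 = $3,282.19
Solving gives d = 270, so the new rate took effect on 28 Sep 2018.

270 days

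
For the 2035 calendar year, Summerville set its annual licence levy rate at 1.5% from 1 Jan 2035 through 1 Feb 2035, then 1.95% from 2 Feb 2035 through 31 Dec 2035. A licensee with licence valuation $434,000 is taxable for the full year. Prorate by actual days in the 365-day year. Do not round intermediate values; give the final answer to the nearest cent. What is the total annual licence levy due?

1 Jan – 1 Feb 2035: 32 days at 1.5% → $434,000 × 1.5% × 32/365 = $570.7397
2 Feb – 31 Dec 2035: 333 days at 1.95% → $434,000 × 1.95% × 333/365 = $7,721.0384
Total = $8,291.7781

$8,291.78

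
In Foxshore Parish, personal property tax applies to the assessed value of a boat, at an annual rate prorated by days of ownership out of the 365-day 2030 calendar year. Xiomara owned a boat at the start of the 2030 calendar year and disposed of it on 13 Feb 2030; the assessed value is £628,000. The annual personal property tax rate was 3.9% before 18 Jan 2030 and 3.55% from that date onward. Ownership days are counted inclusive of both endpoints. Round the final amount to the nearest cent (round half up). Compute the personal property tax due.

£2,789.87

1 Jan – 17 Jan 2030: 17 days at 3.9% → £628,000 × 3.9% × 17/365 = £1,140.7233
18 Jan – 13 Feb 2030: 27 days at 3.55% → £628,000 × 3.55% × 27/365 = £1,649.1452
Total = £2,789.8685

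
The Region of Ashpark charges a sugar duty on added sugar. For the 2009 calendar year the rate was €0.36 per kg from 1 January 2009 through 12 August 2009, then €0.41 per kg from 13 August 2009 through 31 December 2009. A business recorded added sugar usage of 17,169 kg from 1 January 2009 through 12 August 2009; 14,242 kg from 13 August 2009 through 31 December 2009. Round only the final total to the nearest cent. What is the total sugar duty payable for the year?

€12,020.06

1 January – 12 August 2009: 17,169 kg at €0.36/kg → €6,180.84
13 August – 31 December 2009: 14,242 kg at €0.41/kg → €5,839.22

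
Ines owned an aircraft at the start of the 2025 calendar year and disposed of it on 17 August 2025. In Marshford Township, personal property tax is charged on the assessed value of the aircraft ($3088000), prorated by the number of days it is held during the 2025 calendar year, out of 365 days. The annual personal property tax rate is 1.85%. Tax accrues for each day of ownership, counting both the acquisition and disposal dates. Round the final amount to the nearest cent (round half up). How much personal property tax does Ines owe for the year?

Days held (1 January – 17 August 2025): 229 out of 365
Tax = $3088000 × 1.85% × 229/365 = $35841.9507

$35841.95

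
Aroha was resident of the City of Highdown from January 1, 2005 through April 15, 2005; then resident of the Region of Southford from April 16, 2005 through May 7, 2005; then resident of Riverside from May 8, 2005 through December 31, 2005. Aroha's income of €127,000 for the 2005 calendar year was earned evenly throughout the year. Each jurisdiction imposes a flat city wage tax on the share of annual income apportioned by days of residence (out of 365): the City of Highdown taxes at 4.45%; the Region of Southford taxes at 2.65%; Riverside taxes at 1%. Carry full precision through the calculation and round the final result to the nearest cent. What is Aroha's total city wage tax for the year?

The City of Highdown, January 1 – April 15, 2005: 105 days → €127,000 × 4.45% × 105/365 = €1,625.7740
The Region of Southford, April 16 – May 7, 2005: 22 days → €127,000 × 2.65% × 22/365 = €202.8521
Riverside, May 8 – December 31, 2005: 238 days → €127,000 × 1% × 238/365 = €828.1096
Total = €2,656.7356

€2,656.74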